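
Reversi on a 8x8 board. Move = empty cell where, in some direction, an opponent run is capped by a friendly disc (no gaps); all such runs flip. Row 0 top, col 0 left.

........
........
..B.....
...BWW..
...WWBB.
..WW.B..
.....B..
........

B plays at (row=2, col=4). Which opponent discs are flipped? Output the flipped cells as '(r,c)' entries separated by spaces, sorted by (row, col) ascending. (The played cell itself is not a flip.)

Dir NW: first cell '.' (not opp) -> no flip
Dir N: first cell '.' (not opp) -> no flip
Dir NE: first cell '.' (not opp) -> no flip
Dir W: first cell '.' (not opp) -> no flip
Dir E: first cell '.' (not opp) -> no flip
Dir SW: first cell 'B' (not opp) -> no flip
Dir S: opp run (3,4) (4,4), next='.' -> no flip
Dir SE: opp run (3,5) capped by B -> flip

Answer: (3,5)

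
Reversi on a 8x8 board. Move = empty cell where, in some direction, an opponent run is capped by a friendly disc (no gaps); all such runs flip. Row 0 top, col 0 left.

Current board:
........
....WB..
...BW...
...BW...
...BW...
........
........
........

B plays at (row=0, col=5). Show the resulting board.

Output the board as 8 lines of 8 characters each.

Answer: .....B..
....BB..
...BW...
...BW...
...BW...
........
........
........

Derivation:
Place B at (0,5); scan 8 dirs for brackets.
Dir NW: edge -> no flip
Dir N: edge -> no flip
Dir NE: edge -> no flip
Dir W: first cell '.' (not opp) -> no flip
Dir E: first cell '.' (not opp) -> no flip
Dir SW: opp run (1,4) capped by B -> flip
Dir S: first cell 'B' (not opp) -> no flip
Dir SE: first cell '.' (not opp) -> no flip
All flips: (1,4)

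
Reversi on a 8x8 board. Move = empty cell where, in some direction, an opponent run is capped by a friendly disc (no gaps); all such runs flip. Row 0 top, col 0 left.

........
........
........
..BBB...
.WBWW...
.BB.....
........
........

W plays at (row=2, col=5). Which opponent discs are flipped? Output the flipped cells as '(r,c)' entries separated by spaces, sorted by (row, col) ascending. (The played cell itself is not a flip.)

Dir NW: first cell '.' (not opp) -> no flip
Dir N: first cell '.' (not opp) -> no flip
Dir NE: first cell '.' (not opp) -> no flip
Dir W: first cell '.' (not opp) -> no flip
Dir E: first cell '.' (not opp) -> no flip
Dir SW: opp run (3,4) capped by W -> flip
Dir S: first cell '.' (not opp) -> no flip
Dir SE: first cell '.' (not opp) -> no flip

Answer: (3,4)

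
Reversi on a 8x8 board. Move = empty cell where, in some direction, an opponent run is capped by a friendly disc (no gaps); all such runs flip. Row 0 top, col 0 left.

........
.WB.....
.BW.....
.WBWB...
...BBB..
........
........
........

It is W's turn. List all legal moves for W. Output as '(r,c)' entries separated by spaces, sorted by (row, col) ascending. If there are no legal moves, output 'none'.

Answer: (0,2) (1,3) (2,0) (3,5) (4,2) (5,3) (5,5)

Derivation:
(0,1): no bracket -> illegal
(0,2): flips 1 -> legal
(0,3): no bracket -> illegal
(1,0): no bracket -> illegal
(1,3): flips 1 -> legal
(2,0): flips 1 -> legal
(2,3): no bracket -> illegal
(2,4): no bracket -> illegal
(2,5): no bracket -> illegal
(3,0): no bracket -> illegal
(3,5): flips 1 -> legal
(3,6): no bracket -> illegal
(4,1): no bracket -> illegal
(4,2): flips 1 -> legal
(4,6): no bracket -> illegal
(5,2): no bracket -> illegal
(5,3): flips 1 -> legal
(5,4): no bracket -> illegal
(5,5): flips 1 -> legal
(5,6): no bracket -> illegal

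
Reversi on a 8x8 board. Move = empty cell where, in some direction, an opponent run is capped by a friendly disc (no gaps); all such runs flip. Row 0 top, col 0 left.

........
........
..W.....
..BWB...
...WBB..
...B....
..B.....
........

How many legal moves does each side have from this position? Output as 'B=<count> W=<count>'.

Answer: B=6 W=8

Derivation:
-- B to move --
(1,1): flips 2 -> legal
(1,2): flips 1 -> legal
(1,3): no bracket -> illegal
(2,1): no bracket -> illegal
(2,3): flips 2 -> legal
(2,4): no bracket -> illegal
(3,1): no bracket -> illegal
(4,2): flips 1 -> legal
(5,2): flips 1 -> legal
(5,4): flips 1 -> legal
B mobility = 6
-- W to move --
(2,1): flips 1 -> legal
(2,3): no bracket -> illegal
(2,4): no bracket -> illegal
(2,5): flips 1 -> legal
(3,1): flips 1 -> legal
(3,5): flips 1 -> legal
(3,6): no bracket -> illegal
(4,1): no bracket -> illegal
(4,2): flips 1 -> legal
(4,6): flips 2 -> legal
(5,1): no bracket -> illegal
(5,2): no bracket -> illegal
(5,4): no bracket -> illegal
(5,5): flips 1 -> legal
(5,6): no bracket -> illegal
(6,1): no bracket -> illegal
(6,3): flips 1 -> legal
(6,4): no bracket -> illegal
(7,1): no bracket -> illegal
(7,2): no bracket -> illegal
(7,3): no bracket -> illegal
W mobility = 8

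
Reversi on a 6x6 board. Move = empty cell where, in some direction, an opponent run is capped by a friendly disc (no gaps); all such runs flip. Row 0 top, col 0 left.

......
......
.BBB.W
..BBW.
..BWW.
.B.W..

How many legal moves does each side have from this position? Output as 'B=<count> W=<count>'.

-- B to move --
(1,4): no bracket -> illegal
(1,5): no bracket -> illegal
(2,4): no bracket -> illegal
(3,5): flips 1 -> legal
(4,5): flips 3 -> legal
(5,2): no bracket -> illegal
(5,4): flips 1 -> legal
(5,5): flips 1 -> legal
B mobility = 4
-- W to move --
(1,0): flips 2 -> legal
(1,1): flips 2 -> legal
(1,2): flips 1 -> legal
(1,3): flips 2 -> legal
(1,4): no bracket -> illegal
(2,0): no bracket -> illegal
(2,4): no bracket -> illegal
(3,0): no bracket -> illegal
(3,1): flips 3 -> legal
(4,0): no bracket -> illegal
(4,1): flips 1 -> legal
(5,0): no bracket -> illegal
(5,2): no bracket -> illegal
W mobility = 6

Answer: B=4 W=6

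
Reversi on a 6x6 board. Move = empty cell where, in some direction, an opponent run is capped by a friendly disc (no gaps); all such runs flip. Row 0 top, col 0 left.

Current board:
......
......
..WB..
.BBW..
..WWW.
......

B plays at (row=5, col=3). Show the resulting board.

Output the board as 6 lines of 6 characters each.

Answer: ......
......
..WB..
.BBB..
..BBW.
...B..

Derivation:
Place B at (5,3); scan 8 dirs for brackets.
Dir NW: opp run (4,2) capped by B -> flip
Dir N: opp run (4,3) (3,3) capped by B -> flip
Dir NE: opp run (4,4), next='.' -> no flip
Dir W: first cell '.' (not opp) -> no flip
Dir E: first cell '.' (not opp) -> no flip
Dir SW: edge -> no flip
Dir S: edge -> no flip
Dir SE: edge -> no flip
All flips: (3,3) (4,2) (4,3)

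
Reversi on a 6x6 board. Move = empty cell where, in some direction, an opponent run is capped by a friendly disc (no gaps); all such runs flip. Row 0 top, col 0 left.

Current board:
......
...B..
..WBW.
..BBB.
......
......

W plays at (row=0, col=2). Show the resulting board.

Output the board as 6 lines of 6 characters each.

Answer: ..W...
...W..
..WBW.
..BBB.
......
......

Derivation:
Place W at (0,2); scan 8 dirs for brackets.
Dir NW: edge -> no flip
Dir N: edge -> no flip
Dir NE: edge -> no flip
Dir W: first cell '.' (not opp) -> no flip
Dir E: first cell '.' (not opp) -> no flip
Dir SW: first cell '.' (not opp) -> no flip
Dir S: first cell '.' (not opp) -> no flip
Dir SE: opp run (1,3) capped by W -> flip
All flips: (1,3)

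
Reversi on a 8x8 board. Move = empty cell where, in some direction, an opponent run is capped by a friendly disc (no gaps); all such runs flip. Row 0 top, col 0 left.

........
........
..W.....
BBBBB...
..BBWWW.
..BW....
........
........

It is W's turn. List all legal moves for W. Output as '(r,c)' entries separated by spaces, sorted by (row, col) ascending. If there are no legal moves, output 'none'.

(2,0): flips 2 -> legal
(2,1): no bracket -> illegal
(2,3): flips 3 -> legal
(2,4): flips 1 -> legal
(2,5): no bracket -> illegal
(3,5): no bracket -> illegal
(4,0): flips 1 -> legal
(4,1): flips 2 -> legal
(5,1): flips 1 -> legal
(5,4): no bracket -> illegal
(6,1): no bracket -> illegal
(6,2): flips 3 -> legal
(6,3): no bracket -> illegal

Answer: (2,0) (2,3) (2,4) (4,0) (4,1) (5,1) (6,2)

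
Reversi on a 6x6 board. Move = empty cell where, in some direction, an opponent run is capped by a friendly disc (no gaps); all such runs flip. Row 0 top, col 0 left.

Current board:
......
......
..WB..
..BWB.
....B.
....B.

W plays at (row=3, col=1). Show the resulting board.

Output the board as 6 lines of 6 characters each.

Answer: ......
......
..WB..
.WWWB.
....B.
....B.

Derivation:
Place W at (3,1); scan 8 dirs for brackets.
Dir NW: first cell '.' (not opp) -> no flip
Dir N: first cell '.' (not opp) -> no flip
Dir NE: first cell 'W' (not opp) -> no flip
Dir W: first cell '.' (not opp) -> no flip
Dir E: opp run (3,2) capped by W -> flip
Dir SW: first cell '.' (not opp) -> no flip
Dir S: first cell '.' (not opp) -> no flip
Dir SE: first cell '.' (not opp) -> no flip
All flips: (3,2)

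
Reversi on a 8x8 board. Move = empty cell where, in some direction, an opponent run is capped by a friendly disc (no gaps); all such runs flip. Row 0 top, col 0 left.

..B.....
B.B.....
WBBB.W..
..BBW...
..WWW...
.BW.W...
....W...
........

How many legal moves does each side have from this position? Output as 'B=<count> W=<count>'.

-- B to move --
(1,1): no bracket -> illegal
(1,4): no bracket -> illegal
(1,5): no bracket -> illegal
(1,6): no bracket -> illegal
(2,4): no bracket -> illegal
(2,6): no bracket -> illegal
(3,0): flips 1 -> legal
(3,1): no bracket -> illegal
(3,5): flips 1 -> legal
(3,6): no bracket -> illegal
(4,1): no bracket -> illegal
(4,5): flips 1 -> legal
(5,3): flips 2 -> legal
(5,5): flips 1 -> legal
(6,1): no bracket -> illegal
(6,2): flips 2 -> legal
(6,3): no bracket -> illegal
(6,5): flips 2 -> legal
(7,3): no bracket -> illegal
(7,4): no bracket -> illegal
(7,5): no bracket -> illegal
B mobility = 7
-- W to move --
(0,0): flips 1 -> legal
(0,1): flips 2 -> legal
(0,3): no bracket -> illegal
(1,1): flips 2 -> legal
(1,3): flips 2 -> legal
(1,4): no bracket -> illegal
(2,4): flips 4 -> legal
(3,0): no bracket -> illegal
(3,1): flips 2 -> legal
(4,0): no bracket -> illegal
(4,1): no bracket -> illegal
(5,0): flips 1 -> legal
(6,0): flips 1 -> legal
(6,1): no bracket -> illegal
(6,2): no bracket -> illegal
W mobility = 8

Answer: B=7 W=8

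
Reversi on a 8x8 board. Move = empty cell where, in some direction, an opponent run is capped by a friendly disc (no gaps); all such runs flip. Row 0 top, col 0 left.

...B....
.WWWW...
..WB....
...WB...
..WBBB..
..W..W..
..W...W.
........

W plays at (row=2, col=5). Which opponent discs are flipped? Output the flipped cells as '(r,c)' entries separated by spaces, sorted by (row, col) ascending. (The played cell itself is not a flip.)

Dir NW: first cell 'W' (not opp) -> no flip
Dir N: first cell '.' (not opp) -> no flip
Dir NE: first cell '.' (not opp) -> no flip
Dir W: first cell '.' (not opp) -> no flip
Dir E: first cell '.' (not opp) -> no flip
Dir SW: opp run (3,4) (4,3) capped by W -> flip
Dir S: first cell '.' (not opp) -> no flip
Dir SE: first cell '.' (not opp) -> no flip

Answer: (3,4) (4,3)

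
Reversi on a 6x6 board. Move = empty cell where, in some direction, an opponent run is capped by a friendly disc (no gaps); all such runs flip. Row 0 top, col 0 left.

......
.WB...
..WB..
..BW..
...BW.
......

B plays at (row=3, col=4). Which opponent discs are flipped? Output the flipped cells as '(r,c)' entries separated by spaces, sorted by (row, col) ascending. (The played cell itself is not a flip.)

Answer: (3,3)

Derivation:
Dir NW: first cell 'B' (not opp) -> no flip
Dir N: first cell '.' (not opp) -> no flip
Dir NE: first cell '.' (not opp) -> no flip
Dir W: opp run (3,3) capped by B -> flip
Dir E: first cell '.' (not opp) -> no flip
Dir SW: first cell 'B' (not opp) -> no flip
Dir S: opp run (4,4), next='.' -> no flip
Dir SE: first cell '.' (not opp) -> no flip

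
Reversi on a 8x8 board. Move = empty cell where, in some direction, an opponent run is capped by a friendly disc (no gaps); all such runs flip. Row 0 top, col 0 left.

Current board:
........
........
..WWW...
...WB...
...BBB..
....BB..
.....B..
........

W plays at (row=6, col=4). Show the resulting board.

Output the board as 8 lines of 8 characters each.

Answer: ........
........
..WWW...
...WW...
...BWB..
....WB..
....WB..
........

Derivation:
Place W at (6,4); scan 8 dirs for brackets.
Dir NW: first cell '.' (not opp) -> no flip
Dir N: opp run (5,4) (4,4) (3,4) capped by W -> flip
Dir NE: opp run (5,5), next='.' -> no flip
Dir W: first cell '.' (not opp) -> no flip
Dir E: opp run (6,5), next='.' -> no flip
Dir SW: first cell '.' (not opp) -> no flip
Dir S: first cell '.' (not opp) -> no flip
Dir SE: first cell '.' (not opp) -> no flip
All flips: (3,4) (4,4) (5,4)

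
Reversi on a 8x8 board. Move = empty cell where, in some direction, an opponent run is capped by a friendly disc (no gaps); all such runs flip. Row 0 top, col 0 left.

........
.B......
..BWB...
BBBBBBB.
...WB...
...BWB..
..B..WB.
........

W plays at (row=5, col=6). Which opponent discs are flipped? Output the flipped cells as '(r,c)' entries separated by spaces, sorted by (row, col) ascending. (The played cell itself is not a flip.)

Answer: (5,5)

Derivation:
Dir NW: first cell '.' (not opp) -> no flip
Dir N: first cell '.' (not opp) -> no flip
Dir NE: first cell '.' (not opp) -> no flip
Dir W: opp run (5,5) capped by W -> flip
Dir E: first cell '.' (not opp) -> no flip
Dir SW: first cell 'W' (not opp) -> no flip
Dir S: opp run (6,6), next='.' -> no flip
Dir SE: first cell '.' (not opp) -> no flip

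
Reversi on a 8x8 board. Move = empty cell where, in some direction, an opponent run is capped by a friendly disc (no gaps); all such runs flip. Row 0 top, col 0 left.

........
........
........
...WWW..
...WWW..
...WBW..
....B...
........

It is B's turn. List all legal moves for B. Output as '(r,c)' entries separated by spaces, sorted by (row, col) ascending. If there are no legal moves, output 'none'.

Answer: (2,4) (3,2) (3,6) (4,2) (4,6) (5,2) (5,6)

Derivation:
(2,2): no bracket -> illegal
(2,3): no bracket -> illegal
(2,4): flips 2 -> legal
(2,5): no bracket -> illegal
(2,6): no bracket -> illegal
(3,2): flips 1 -> legal
(3,6): flips 1 -> legal
(4,2): flips 1 -> legal
(4,6): flips 1 -> legal
(5,2): flips 1 -> legal
(5,6): flips 1 -> legal
(6,2): no bracket -> illegal
(6,3): no bracket -> illegal
(6,5): no bracket -> illegal
(6,6): no bracket -> illegal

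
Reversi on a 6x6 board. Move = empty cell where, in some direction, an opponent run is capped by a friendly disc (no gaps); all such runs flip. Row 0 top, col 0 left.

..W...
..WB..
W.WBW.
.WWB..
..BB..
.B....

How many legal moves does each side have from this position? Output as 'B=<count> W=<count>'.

-- B to move --
(0,1): flips 1 -> legal
(0,3): no bracket -> illegal
(1,0): no bracket -> illegal
(1,1): flips 2 -> legal
(1,4): no bracket -> illegal
(1,5): flips 1 -> legal
(2,1): flips 2 -> legal
(2,5): flips 1 -> legal
(3,0): flips 2 -> legal
(3,4): no bracket -> illegal
(3,5): flips 1 -> legal
(4,0): flips 2 -> legal
(4,1): flips 1 -> legal
B mobility = 9
-- W to move --
(0,3): no bracket -> illegal
(0,4): flips 1 -> legal
(1,4): flips 2 -> legal
(3,4): flips 2 -> legal
(4,0): no bracket -> illegal
(4,1): no bracket -> illegal
(4,4): flips 1 -> legal
(5,0): no bracket -> illegal
(5,2): flips 1 -> legal
(5,3): flips 1 -> legal
(5,4): flips 1 -> legal
W mobility = 7

Answer: B=9 W=7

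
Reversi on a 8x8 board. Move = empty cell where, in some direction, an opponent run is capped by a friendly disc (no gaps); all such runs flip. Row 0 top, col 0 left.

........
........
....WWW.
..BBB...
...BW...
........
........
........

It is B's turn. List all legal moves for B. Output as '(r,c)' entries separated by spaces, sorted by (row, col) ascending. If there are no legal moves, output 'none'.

(1,3): no bracket -> illegal
(1,4): flips 1 -> legal
(1,5): flips 1 -> legal
(1,6): flips 1 -> legal
(1,7): no bracket -> illegal
(2,3): no bracket -> illegal
(2,7): no bracket -> illegal
(3,5): no bracket -> illegal
(3,6): no bracket -> illegal
(3,7): no bracket -> illegal
(4,5): flips 1 -> legal
(5,3): no bracket -> illegal
(5,4): flips 1 -> legal
(5,5): flips 1 -> legal

Answer: (1,4) (1,5) (1,6) (4,5) (5,4) (5,5)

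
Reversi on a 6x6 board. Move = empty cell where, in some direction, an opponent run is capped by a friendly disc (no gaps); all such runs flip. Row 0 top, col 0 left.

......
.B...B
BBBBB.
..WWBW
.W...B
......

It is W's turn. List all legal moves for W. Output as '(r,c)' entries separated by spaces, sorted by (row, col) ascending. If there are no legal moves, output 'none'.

(0,0): flips 2 -> legal
(0,1): no bracket -> illegal
(0,2): no bracket -> illegal
(0,4): no bracket -> illegal
(0,5): no bracket -> illegal
(1,0): flips 1 -> legal
(1,2): flips 1 -> legal
(1,3): flips 2 -> legal
(1,4): flips 1 -> legal
(2,5): no bracket -> illegal
(3,0): no bracket -> illegal
(3,1): no bracket -> illegal
(4,3): no bracket -> illegal
(4,4): no bracket -> illegal
(5,4): no bracket -> illegal
(5,5): flips 1 -> legal

Answer: (0,0) (1,0) (1,2) (1,3) (1,4) (5,5)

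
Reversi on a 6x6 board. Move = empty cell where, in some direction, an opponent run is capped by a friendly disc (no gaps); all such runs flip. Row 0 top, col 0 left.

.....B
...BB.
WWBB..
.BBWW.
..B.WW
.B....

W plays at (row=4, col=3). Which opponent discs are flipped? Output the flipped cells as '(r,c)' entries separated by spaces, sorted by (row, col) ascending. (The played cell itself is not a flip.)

Dir NW: opp run (3,2) capped by W -> flip
Dir N: first cell 'W' (not opp) -> no flip
Dir NE: first cell 'W' (not opp) -> no flip
Dir W: opp run (4,2), next='.' -> no flip
Dir E: first cell 'W' (not opp) -> no flip
Dir SW: first cell '.' (not opp) -> no flip
Dir S: first cell '.' (not opp) -> no flip
Dir SE: first cell '.' (not opp) -> no flip

Answer: (3,2)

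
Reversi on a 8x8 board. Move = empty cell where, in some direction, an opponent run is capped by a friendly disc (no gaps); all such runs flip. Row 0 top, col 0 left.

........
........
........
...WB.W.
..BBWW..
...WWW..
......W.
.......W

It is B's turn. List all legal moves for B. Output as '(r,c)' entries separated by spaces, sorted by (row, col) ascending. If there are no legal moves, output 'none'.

(2,2): no bracket -> illegal
(2,3): flips 1 -> legal
(2,4): flips 1 -> legal
(2,5): no bracket -> illegal
(2,6): no bracket -> illegal
(2,7): no bracket -> illegal
(3,2): flips 1 -> legal
(3,5): no bracket -> illegal
(3,7): no bracket -> illegal
(4,6): flips 2 -> legal
(4,7): no bracket -> illegal
(5,2): no bracket -> illegal
(5,6): flips 1 -> legal
(5,7): no bracket -> illegal
(6,2): no bracket -> illegal
(6,3): flips 1 -> legal
(6,4): flips 3 -> legal
(6,5): flips 1 -> legal
(6,7): no bracket -> illegal
(7,5): no bracket -> illegal
(7,6): no bracket -> illegal

Answer: (2,3) (2,4) (3,2) (4,6) (5,6) (6,3) (6,4) (6,5)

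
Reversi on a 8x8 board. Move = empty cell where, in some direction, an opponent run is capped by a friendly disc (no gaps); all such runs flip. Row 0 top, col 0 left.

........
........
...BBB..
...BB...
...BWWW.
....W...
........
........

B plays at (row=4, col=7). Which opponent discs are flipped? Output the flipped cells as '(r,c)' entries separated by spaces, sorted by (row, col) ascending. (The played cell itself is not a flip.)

Answer: (4,4) (4,5) (4,6)

Derivation:
Dir NW: first cell '.' (not opp) -> no flip
Dir N: first cell '.' (not opp) -> no flip
Dir NE: edge -> no flip
Dir W: opp run (4,6) (4,5) (4,4) capped by B -> flip
Dir E: edge -> no flip
Dir SW: first cell '.' (not opp) -> no flip
Dir S: first cell '.' (not opp) -> no flip
Dir SE: edge -> no flip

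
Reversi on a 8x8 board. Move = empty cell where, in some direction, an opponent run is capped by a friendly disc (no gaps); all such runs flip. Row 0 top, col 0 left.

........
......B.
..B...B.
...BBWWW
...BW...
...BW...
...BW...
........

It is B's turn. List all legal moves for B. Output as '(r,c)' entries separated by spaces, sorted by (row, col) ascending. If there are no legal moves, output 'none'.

(2,4): no bracket -> illegal
(2,5): no bracket -> illegal
(2,7): no bracket -> illegal
(4,5): flips 2 -> legal
(4,6): flips 1 -> legal
(4,7): no bracket -> illegal
(5,5): flips 2 -> legal
(6,5): flips 2 -> legal
(7,3): no bracket -> illegal
(7,4): flips 3 -> legal
(7,5): flips 1 -> legal

Answer: (4,5) (4,6) (5,5) (6,5) (7,4) (7,5)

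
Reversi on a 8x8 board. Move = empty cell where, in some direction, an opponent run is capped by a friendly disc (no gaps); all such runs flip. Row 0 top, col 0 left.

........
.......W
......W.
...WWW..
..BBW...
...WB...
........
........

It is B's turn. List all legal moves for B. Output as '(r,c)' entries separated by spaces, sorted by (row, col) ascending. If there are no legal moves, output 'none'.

Answer: (2,3) (2,4) (2,5) (4,5) (5,2) (6,3) (6,4)

Derivation:
(0,6): no bracket -> illegal
(0,7): no bracket -> illegal
(1,5): no bracket -> illegal
(1,6): no bracket -> illegal
(2,2): no bracket -> illegal
(2,3): flips 1 -> legal
(2,4): flips 3 -> legal
(2,5): flips 1 -> legal
(2,7): no bracket -> illegal
(3,2): no bracket -> illegal
(3,6): no bracket -> illegal
(3,7): no bracket -> illegal
(4,5): flips 1 -> legal
(4,6): no bracket -> illegal
(5,2): flips 1 -> legal
(5,5): no bracket -> illegal
(6,2): no bracket -> illegal
(6,3): flips 1 -> legal
(6,4): flips 1 -> legal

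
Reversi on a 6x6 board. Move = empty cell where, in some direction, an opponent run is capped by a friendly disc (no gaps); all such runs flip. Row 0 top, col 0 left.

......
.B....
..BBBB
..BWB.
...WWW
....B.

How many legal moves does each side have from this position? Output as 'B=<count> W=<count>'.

-- B to move --
(3,5): no bracket -> illegal
(4,2): flips 1 -> legal
(5,2): flips 1 -> legal
(5,3): flips 2 -> legal
(5,5): flips 2 -> legal
B mobility = 4
-- W to move --
(0,0): flips 2 -> legal
(0,1): no bracket -> illegal
(0,2): no bracket -> illegal
(1,0): no bracket -> illegal
(1,2): flips 2 -> legal
(1,3): flips 1 -> legal
(1,4): flips 2 -> legal
(1,5): flips 1 -> legal
(2,0): no bracket -> illegal
(2,1): flips 1 -> legal
(3,1): flips 1 -> legal
(3,5): flips 1 -> legal
(4,1): no bracket -> illegal
(4,2): no bracket -> illegal
(5,3): no bracket -> illegal
(5,5): no bracket -> illegal
W mobility = 8

Answer: B=4 W=8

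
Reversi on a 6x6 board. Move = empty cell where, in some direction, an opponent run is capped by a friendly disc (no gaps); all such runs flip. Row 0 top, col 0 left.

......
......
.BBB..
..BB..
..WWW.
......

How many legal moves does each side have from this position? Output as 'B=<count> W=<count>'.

Answer: B=5 W=5

Derivation:
-- B to move --
(3,1): no bracket -> illegal
(3,4): no bracket -> illegal
(3,5): no bracket -> illegal
(4,1): no bracket -> illegal
(4,5): no bracket -> illegal
(5,1): flips 1 -> legal
(5,2): flips 1 -> legal
(5,3): flips 1 -> legal
(5,4): flips 1 -> legal
(5,5): flips 1 -> legal
B mobility = 5
-- W to move --
(1,0): flips 2 -> legal
(1,1): flips 2 -> legal
(1,2): flips 2 -> legal
(1,3): flips 2 -> legal
(1,4): no bracket -> illegal
(2,0): no bracket -> illegal
(2,4): flips 1 -> legal
(3,0): no bracket -> illegal
(3,1): no bracket -> illegal
(3,4): no bracket -> illegal
(4,1): no bracket -> illegal
W mobility = 5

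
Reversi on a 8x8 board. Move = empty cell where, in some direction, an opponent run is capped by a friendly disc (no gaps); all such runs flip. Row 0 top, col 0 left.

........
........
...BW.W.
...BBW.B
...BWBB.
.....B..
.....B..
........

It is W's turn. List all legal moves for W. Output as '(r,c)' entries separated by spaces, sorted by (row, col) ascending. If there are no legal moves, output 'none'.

Answer: (2,2) (3,2) (4,2) (4,7) (5,7) (6,6) (7,5)

Derivation:
(1,2): no bracket -> illegal
(1,3): no bracket -> illegal
(1,4): no bracket -> illegal
(2,2): flips 2 -> legal
(2,5): no bracket -> illegal
(2,7): no bracket -> illegal
(3,2): flips 2 -> legal
(3,6): no bracket -> illegal
(4,2): flips 2 -> legal
(4,7): flips 2 -> legal
(5,2): no bracket -> illegal
(5,3): no bracket -> illegal
(5,4): no bracket -> illegal
(5,6): no bracket -> illegal
(5,7): flips 1 -> legal
(6,4): no bracket -> illegal
(6,6): flips 1 -> legal
(7,4): no bracket -> illegal
(7,5): flips 3 -> legal
(7,6): no bracket -> illegal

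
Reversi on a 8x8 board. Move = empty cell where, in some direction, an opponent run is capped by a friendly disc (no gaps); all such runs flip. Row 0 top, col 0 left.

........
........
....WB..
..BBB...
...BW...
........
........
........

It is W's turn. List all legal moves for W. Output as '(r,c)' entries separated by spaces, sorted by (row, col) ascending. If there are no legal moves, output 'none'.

Answer: (2,2) (2,6) (4,2)

Derivation:
(1,4): no bracket -> illegal
(1,5): no bracket -> illegal
(1,6): no bracket -> illegal
(2,1): no bracket -> illegal
(2,2): flips 1 -> legal
(2,3): no bracket -> illegal
(2,6): flips 1 -> legal
(3,1): no bracket -> illegal
(3,5): no bracket -> illegal
(3,6): no bracket -> illegal
(4,1): no bracket -> illegal
(4,2): flips 2 -> legal
(4,5): no bracket -> illegal
(5,2): no bracket -> illegal
(5,3): no bracket -> illegal
(5,4): no bracket -> illegal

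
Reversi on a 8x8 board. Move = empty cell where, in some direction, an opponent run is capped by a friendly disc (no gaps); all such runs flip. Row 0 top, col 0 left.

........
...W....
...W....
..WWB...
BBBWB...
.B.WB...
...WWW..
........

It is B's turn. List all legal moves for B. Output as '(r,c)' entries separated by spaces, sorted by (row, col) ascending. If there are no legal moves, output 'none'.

Answer: (1,2) (1,4) (2,1) (2,2) (2,4) (3,1) (5,2) (6,2) (7,2) (7,4) (7,5) (7,6)

Derivation:
(0,2): no bracket -> illegal
(0,3): no bracket -> illegal
(0,4): no bracket -> illegal
(1,2): flips 1 -> legal
(1,4): flips 2 -> legal
(2,1): flips 2 -> legal
(2,2): flips 2 -> legal
(2,4): flips 1 -> legal
(3,1): flips 2 -> legal
(5,2): flips 2 -> legal
(5,5): no bracket -> illegal
(5,6): no bracket -> illegal
(6,2): flips 1 -> legal
(6,6): no bracket -> illegal
(7,2): flips 1 -> legal
(7,3): no bracket -> illegal
(7,4): flips 1 -> legal
(7,5): flips 2 -> legal
(7,6): flips 1 -> legal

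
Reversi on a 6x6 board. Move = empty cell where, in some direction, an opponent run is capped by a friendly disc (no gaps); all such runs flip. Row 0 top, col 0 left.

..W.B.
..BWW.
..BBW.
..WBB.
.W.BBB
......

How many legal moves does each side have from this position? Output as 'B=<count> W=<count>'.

-- B to move --
(0,1): no bracket -> illegal
(0,3): flips 1 -> legal
(0,5): flips 1 -> legal
(1,1): no bracket -> illegal
(1,5): flips 3 -> legal
(2,1): flips 1 -> legal
(2,5): flips 1 -> legal
(3,0): no bracket -> illegal
(3,1): flips 1 -> legal
(3,5): no bracket -> illegal
(4,0): no bracket -> illegal
(4,2): flips 1 -> legal
(5,0): flips 2 -> legal
(5,1): no bracket -> illegal
(5,2): no bracket -> illegal
B mobility = 8
-- W to move --
(0,1): no bracket -> illegal
(0,3): no bracket -> illegal
(0,5): no bracket -> illegal
(1,1): flips 1 -> legal
(1,5): no bracket -> illegal
(2,1): flips 2 -> legal
(2,5): no bracket -> illegal
(3,1): flips 1 -> legal
(3,5): flips 2 -> legal
(4,2): flips 1 -> legal
(5,2): no bracket -> illegal
(5,3): flips 3 -> legal
(5,4): flips 3 -> legal
(5,5): no bracket -> illegal
W mobility = 7

Answer: B=8 W=7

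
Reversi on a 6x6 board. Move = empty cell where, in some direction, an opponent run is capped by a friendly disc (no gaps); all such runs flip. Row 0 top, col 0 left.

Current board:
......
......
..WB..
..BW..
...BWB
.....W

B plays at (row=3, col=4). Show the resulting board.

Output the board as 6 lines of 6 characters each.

Place B at (3,4); scan 8 dirs for brackets.
Dir NW: first cell 'B' (not opp) -> no flip
Dir N: first cell '.' (not opp) -> no flip
Dir NE: first cell '.' (not opp) -> no flip
Dir W: opp run (3,3) capped by B -> flip
Dir E: first cell '.' (not opp) -> no flip
Dir SW: first cell 'B' (not opp) -> no flip
Dir S: opp run (4,4), next='.' -> no flip
Dir SE: first cell 'B' (not opp) -> no flip
All flips: (3,3)

Answer: ......
......
..WB..
..BBB.
...BWB
.....W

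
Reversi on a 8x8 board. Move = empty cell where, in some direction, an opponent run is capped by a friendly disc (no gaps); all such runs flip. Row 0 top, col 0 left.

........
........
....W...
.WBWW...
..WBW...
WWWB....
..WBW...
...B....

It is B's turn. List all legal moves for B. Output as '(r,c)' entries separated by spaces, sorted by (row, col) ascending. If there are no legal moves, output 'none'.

Answer: (2,0) (2,3) (2,5) (3,0) (3,5) (4,0) (4,1) (4,5) (5,5) (6,1) (6,5) (7,1) (7,2) (7,5)

Derivation:
(1,3): no bracket -> illegal
(1,4): no bracket -> illegal
(1,5): no bracket -> illegal
(2,0): flips 2 -> legal
(2,1): no bracket -> illegal
(2,2): no bracket -> illegal
(2,3): flips 1 -> legal
(2,5): flips 1 -> legal
(3,0): flips 1 -> legal
(3,5): flips 3 -> legal
(4,0): flips 2 -> legal
(4,1): flips 2 -> legal
(4,5): flips 1 -> legal
(5,4): no bracket -> illegal
(5,5): flips 1 -> legal
(6,0): no bracket -> illegal
(6,1): flips 2 -> legal
(6,5): flips 1 -> legal
(7,1): flips 1 -> legal
(7,2): flips 3 -> legal
(7,4): no bracket -> illegal
(7,5): flips 1 -> legal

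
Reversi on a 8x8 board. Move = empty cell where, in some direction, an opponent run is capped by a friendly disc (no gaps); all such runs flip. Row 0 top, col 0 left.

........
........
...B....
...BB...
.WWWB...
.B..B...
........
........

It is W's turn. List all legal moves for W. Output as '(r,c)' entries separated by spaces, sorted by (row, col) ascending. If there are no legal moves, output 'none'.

Answer: (1,3) (2,4) (2,5) (4,5) (6,0) (6,1) (6,5)

Derivation:
(1,2): no bracket -> illegal
(1,3): flips 2 -> legal
(1,4): no bracket -> illegal
(2,2): no bracket -> illegal
(2,4): flips 1 -> legal
(2,5): flips 1 -> legal
(3,2): no bracket -> illegal
(3,5): no bracket -> illegal
(4,0): no bracket -> illegal
(4,5): flips 1 -> legal
(5,0): no bracket -> illegal
(5,2): no bracket -> illegal
(5,3): no bracket -> illegal
(5,5): no bracket -> illegal
(6,0): flips 1 -> legal
(6,1): flips 1 -> legal
(6,2): no bracket -> illegal
(6,3): no bracket -> illegal
(6,4): no bracket -> illegal
(6,5): flips 1 -> legal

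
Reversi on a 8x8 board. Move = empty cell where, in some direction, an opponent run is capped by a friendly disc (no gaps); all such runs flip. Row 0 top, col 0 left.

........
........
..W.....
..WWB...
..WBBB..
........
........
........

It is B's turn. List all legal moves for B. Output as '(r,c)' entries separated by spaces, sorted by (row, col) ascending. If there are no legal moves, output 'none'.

(1,1): flips 2 -> legal
(1,2): no bracket -> illegal
(1,3): no bracket -> illegal
(2,1): flips 1 -> legal
(2,3): flips 1 -> legal
(2,4): no bracket -> illegal
(3,1): flips 2 -> legal
(4,1): flips 1 -> legal
(5,1): no bracket -> illegal
(5,2): no bracket -> illegal
(5,3): no bracket -> illegal

Answer: (1,1) (2,1) (2,3) (3,1) (4,1)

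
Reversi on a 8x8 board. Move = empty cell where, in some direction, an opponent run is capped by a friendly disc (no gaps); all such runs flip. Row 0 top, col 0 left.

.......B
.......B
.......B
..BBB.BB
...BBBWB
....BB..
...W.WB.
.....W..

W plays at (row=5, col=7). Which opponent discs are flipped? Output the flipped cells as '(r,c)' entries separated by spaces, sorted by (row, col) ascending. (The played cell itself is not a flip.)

Answer: (6,6)

Derivation:
Dir NW: first cell 'W' (not opp) -> no flip
Dir N: opp run (4,7) (3,7) (2,7) (1,7) (0,7), next=edge -> no flip
Dir NE: edge -> no flip
Dir W: first cell '.' (not opp) -> no flip
Dir E: edge -> no flip
Dir SW: opp run (6,6) capped by W -> flip
Dir S: first cell '.' (not opp) -> no flip
Dir SE: edge -> no flip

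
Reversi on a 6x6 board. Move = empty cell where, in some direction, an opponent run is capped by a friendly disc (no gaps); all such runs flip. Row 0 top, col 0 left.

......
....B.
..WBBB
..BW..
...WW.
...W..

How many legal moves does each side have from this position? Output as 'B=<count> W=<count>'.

Answer: B=5 W=5

Derivation:
-- B to move --
(1,1): no bracket -> illegal
(1,2): flips 1 -> legal
(1,3): no bracket -> illegal
(2,1): flips 1 -> legal
(3,1): no bracket -> illegal
(3,4): flips 1 -> legal
(3,5): no bracket -> illegal
(4,2): flips 1 -> legal
(4,5): no bracket -> illegal
(5,2): no bracket -> illegal
(5,4): flips 1 -> legal
(5,5): no bracket -> illegal
B mobility = 5
-- W to move --
(0,3): no bracket -> illegal
(0,4): no bracket -> illegal
(0,5): no bracket -> illegal
(1,2): no bracket -> illegal
(1,3): flips 1 -> legal
(1,5): flips 1 -> legal
(2,1): flips 1 -> legal
(3,1): flips 1 -> legal
(3,4): no bracket -> illegal
(3,5): no bracket -> illegal
(4,1): no bracket -> illegal
(4,2): flips 1 -> legal
W mobility = 5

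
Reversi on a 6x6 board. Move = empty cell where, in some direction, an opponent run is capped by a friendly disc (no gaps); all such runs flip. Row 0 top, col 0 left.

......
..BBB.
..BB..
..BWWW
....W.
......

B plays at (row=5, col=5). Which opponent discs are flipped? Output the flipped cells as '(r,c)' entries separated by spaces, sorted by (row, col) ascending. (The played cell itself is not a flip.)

Dir NW: opp run (4,4) (3,3) capped by B -> flip
Dir N: first cell '.' (not opp) -> no flip
Dir NE: edge -> no flip
Dir W: first cell '.' (not opp) -> no flip
Dir E: edge -> no flip
Dir SW: edge -> no flip
Dir S: edge -> no flip
Dir SE: edge -> no flip

Answer: (3,3) (4,4)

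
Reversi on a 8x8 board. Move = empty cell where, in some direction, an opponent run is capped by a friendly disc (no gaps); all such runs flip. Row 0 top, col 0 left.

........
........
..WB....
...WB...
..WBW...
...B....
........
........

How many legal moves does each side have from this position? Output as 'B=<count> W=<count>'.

-- B to move --
(1,1): no bracket -> illegal
(1,2): no bracket -> illegal
(1,3): no bracket -> illegal
(2,1): flips 1 -> legal
(2,4): no bracket -> illegal
(3,1): flips 1 -> legal
(3,2): flips 1 -> legal
(3,5): flips 1 -> legal
(4,1): flips 1 -> legal
(4,5): flips 1 -> legal
(5,1): no bracket -> illegal
(5,2): no bracket -> illegal
(5,4): flips 1 -> legal
(5,5): no bracket -> illegal
B mobility = 7
-- W to move --
(1,2): no bracket -> illegal
(1,3): flips 1 -> legal
(1,4): no bracket -> illegal
(2,4): flips 2 -> legal
(2,5): no bracket -> illegal
(3,2): no bracket -> illegal
(3,5): flips 1 -> legal
(4,5): no bracket -> illegal
(5,2): no bracket -> illegal
(5,4): no bracket -> illegal
(6,2): flips 1 -> legal
(6,3): flips 2 -> legal
(6,4): flips 1 -> legal
W mobility = 6

Answer: B=7 W=6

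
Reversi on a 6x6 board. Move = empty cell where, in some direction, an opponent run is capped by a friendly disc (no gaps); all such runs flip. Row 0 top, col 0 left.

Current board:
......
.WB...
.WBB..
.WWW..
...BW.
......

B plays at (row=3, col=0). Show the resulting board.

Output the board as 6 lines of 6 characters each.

Place B at (3,0); scan 8 dirs for brackets.
Dir NW: edge -> no flip
Dir N: first cell '.' (not opp) -> no flip
Dir NE: opp run (2,1) capped by B -> flip
Dir W: edge -> no flip
Dir E: opp run (3,1) (3,2) (3,3), next='.' -> no flip
Dir SW: edge -> no flip
Dir S: first cell '.' (not opp) -> no flip
Dir SE: first cell '.' (not opp) -> no flip
All flips: (2,1)

Answer: ......
.WB...
.BBB..
BWWW..
...BW.
......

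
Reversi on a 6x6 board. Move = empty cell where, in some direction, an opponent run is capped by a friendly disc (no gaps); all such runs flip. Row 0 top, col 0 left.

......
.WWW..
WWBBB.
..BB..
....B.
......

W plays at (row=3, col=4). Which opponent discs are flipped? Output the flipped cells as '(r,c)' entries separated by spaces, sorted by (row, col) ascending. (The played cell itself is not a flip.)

Answer: (2,3)

Derivation:
Dir NW: opp run (2,3) capped by W -> flip
Dir N: opp run (2,4), next='.' -> no flip
Dir NE: first cell '.' (not opp) -> no flip
Dir W: opp run (3,3) (3,2), next='.' -> no flip
Dir E: first cell '.' (not opp) -> no flip
Dir SW: first cell '.' (not opp) -> no flip
Dir S: opp run (4,4), next='.' -> no flip
Dir SE: first cell '.' (not opp) -> no flip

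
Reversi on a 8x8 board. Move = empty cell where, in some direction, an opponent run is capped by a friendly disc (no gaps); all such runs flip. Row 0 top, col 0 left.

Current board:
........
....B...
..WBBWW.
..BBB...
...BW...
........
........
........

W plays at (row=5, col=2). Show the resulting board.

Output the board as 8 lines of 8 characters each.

Answer: ........
....B...
..WBBWW.
..BBW...
...WW...
..W.....
........
........

Derivation:
Place W at (5,2); scan 8 dirs for brackets.
Dir NW: first cell '.' (not opp) -> no flip
Dir N: first cell '.' (not opp) -> no flip
Dir NE: opp run (4,3) (3,4) capped by W -> flip
Dir W: first cell '.' (not opp) -> no flip
Dir E: first cell '.' (not opp) -> no flip
Dir SW: first cell '.' (not opp) -> no flip
Dir S: first cell '.' (not opp) -> no flip
Dir SE: first cell '.' (not opp) -> no flip
All flips: (3,4) (4,3)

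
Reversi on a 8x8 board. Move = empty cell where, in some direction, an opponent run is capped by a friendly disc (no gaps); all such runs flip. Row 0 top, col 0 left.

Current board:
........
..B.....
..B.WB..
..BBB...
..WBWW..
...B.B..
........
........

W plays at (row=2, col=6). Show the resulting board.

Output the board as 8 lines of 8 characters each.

Place W at (2,6); scan 8 dirs for brackets.
Dir NW: first cell '.' (not opp) -> no flip
Dir N: first cell '.' (not opp) -> no flip
Dir NE: first cell '.' (not opp) -> no flip
Dir W: opp run (2,5) capped by W -> flip
Dir E: first cell '.' (not opp) -> no flip
Dir SW: first cell '.' (not opp) -> no flip
Dir S: first cell '.' (not opp) -> no flip
Dir SE: first cell '.' (not opp) -> no flip
All flips: (2,5)

Answer: ........
..B.....
..B.WWW.
..BBB...
..WBWW..
...B.B..
........
........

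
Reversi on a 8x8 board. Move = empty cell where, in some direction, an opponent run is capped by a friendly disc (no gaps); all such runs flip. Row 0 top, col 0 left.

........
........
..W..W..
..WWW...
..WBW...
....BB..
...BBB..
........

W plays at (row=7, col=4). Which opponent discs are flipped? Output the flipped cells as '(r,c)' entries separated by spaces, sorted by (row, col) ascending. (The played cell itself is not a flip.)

Dir NW: opp run (6,3), next='.' -> no flip
Dir N: opp run (6,4) (5,4) capped by W -> flip
Dir NE: opp run (6,5), next='.' -> no flip
Dir W: first cell '.' (not opp) -> no flip
Dir E: first cell '.' (not opp) -> no flip
Dir SW: edge -> no flip
Dir S: edge -> no flip
Dir SE: edge -> no flip

Answer: (5,4) (6,4)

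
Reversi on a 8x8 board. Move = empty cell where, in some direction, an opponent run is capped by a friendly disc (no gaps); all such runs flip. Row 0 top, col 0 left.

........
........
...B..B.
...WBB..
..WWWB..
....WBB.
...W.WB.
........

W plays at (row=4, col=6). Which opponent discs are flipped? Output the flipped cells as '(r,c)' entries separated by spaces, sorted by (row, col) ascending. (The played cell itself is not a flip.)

Dir NW: opp run (3,5), next='.' -> no flip
Dir N: first cell '.' (not opp) -> no flip
Dir NE: first cell '.' (not opp) -> no flip
Dir W: opp run (4,5) capped by W -> flip
Dir E: first cell '.' (not opp) -> no flip
Dir SW: opp run (5,5), next='.' -> no flip
Dir S: opp run (5,6) (6,6), next='.' -> no flip
Dir SE: first cell '.' (not opp) -> no flip

Answer: (4,5)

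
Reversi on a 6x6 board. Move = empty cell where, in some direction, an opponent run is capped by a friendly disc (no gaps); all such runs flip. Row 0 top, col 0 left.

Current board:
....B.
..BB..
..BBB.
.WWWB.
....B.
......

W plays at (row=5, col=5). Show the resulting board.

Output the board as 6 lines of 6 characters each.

Place W at (5,5); scan 8 dirs for brackets.
Dir NW: opp run (4,4) capped by W -> flip
Dir N: first cell '.' (not opp) -> no flip
Dir NE: edge -> no flip
Dir W: first cell '.' (not opp) -> no flip
Dir E: edge -> no flip
Dir SW: edge -> no flip
Dir S: edge -> no flip
Dir SE: edge -> no flip
All flips: (4,4)

Answer: ....B.
..BB..
..BBB.
.WWWB.
....W.
.....W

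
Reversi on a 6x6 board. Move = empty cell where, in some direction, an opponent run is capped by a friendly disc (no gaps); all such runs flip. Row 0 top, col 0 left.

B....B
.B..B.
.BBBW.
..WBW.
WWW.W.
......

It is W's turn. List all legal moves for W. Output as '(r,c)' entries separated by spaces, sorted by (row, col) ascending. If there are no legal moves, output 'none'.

(0,1): no bracket -> illegal
(0,2): no bracket -> illegal
(0,3): no bracket -> illegal
(0,4): flips 1 -> legal
(1,0): flips 1 -> legal
(1,2): flips 2 -> legal
(1,3): no bracket -> illegal
(1,5): no bracket -> illegal
(2,0): flips 3 -> legal
(2,5): no bracket -> illegal
(3,0): no bracket -> illegal
(3,1): no bracket -> illegal
(4,3): no bracket -> illegal

Answer: (0,4) (1,0) (1,2) (2,0)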